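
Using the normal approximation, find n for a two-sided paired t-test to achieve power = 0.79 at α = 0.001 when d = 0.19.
n = 465 pairs

Sample size formula (paired t-test, normal approximation):
n = ((z_{α/2} + z_β) / d)²

z_{α/2} = 3.291 (for α = 0.001, two-sided)
z_β = 0.806 (for power = 0.79)
d = 0.19

n = ((3.291 + 0.806) / 0.19)²
n = (21.563)²
n ≈ 464.96
Round up to the next whole number: n = 465 pairs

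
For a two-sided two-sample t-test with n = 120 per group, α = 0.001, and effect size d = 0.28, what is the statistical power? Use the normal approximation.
Power ≈ 0.13

Power calculation (two-sample t-test, normal approximation):
z_β = d · √(n/2) - z_{α/2}
z_β = 0.28 · √(120/2) - 3.291
z_β = 0.28 · 7.746 - 3.291
z_β = -1.122

Power = Φ(z_β) = Φ(-1.122) ≈ 0.131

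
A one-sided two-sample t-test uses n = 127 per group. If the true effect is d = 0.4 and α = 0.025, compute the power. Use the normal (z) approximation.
Power ≈ 0.89

Power calculation (two-sample t-test, normal approximation):
z_β = d · √(n/2) - z_α
z_β = 0.4 · √(127/2) - 1.960
z_β = 0.4 · 7.969 - 1.960
z_β = 1.228

Power = Φ(z_β) = Φ(1.228) ≈ 0.890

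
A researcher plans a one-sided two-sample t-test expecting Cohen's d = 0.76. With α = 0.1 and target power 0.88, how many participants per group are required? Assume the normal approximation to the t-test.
n = 21 per group

Sample size formula (two-sample t-test, normal approximation):
n = 2 · ((z_α + z_β) / d)²

z_α = 1.282 (for α = 0.1, one-sided)
z_β = 1.175 (for power = 0.88)
d = 0.76

n = 2 · ((1.282 + 1.175) / 0.76)²
n = 2 · (3.233)²
n ≈ 20.90
Round up to the next whole number: n = 21 per group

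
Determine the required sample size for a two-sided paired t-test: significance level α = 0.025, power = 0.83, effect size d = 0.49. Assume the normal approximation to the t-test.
n = 43 pairs

Sample size formula (paired t-test, normal approximation):
n = ((z_{α/2} + z_β) / d)²

z_{α/2} = 2.241 (for α = 0.025, two-sided)
z_β = 0.954 (for power = 0.83)
d = 0.49

n = ((2.241 + 0.954) / 0.49)²
n = (6.520)²
n ≈ 42.51
Round up to the next whole number: n = 43 pairs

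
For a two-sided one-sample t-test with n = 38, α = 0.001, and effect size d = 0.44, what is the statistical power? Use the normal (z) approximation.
Power ≈ 0.28

Power calculation (one-sample t-test, normal approximation):
z_β = d · √n - z_{α/2}
z_β = 0.44 · √38 - 3.291
z_β = 0.44 · 6.164 - 3.291
z_β = -0.578

Power = Φ(z_β) = Φ(-0.578) ≈ 0.282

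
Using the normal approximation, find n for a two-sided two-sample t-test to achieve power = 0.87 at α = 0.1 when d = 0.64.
n = 38 per group

Sample size formula (two-sample t-test, normal approximation):
n = 2 · ((z_{α/2} + z_β) / d)²

z_{α/2} = 1.645 (for α = 0.1, two-sided)
z_β = 1.126 (for power = 0.87)
d = 0.64

n = 2 · ((1.645 + 1.126) / 0.64)²
n = 2 · (4.330)²
n ≈ 37.50
Round up to the next whole number: n = 38 per group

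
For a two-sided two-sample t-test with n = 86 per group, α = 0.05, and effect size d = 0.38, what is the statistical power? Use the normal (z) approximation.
Power ≈ 0.70

Power calculation (two-sample t-test, normal approximation):
z_β = d · √(n/2) - z_{α/2}
z_β = 0.38 · √(86/2) - 1.960
z_β = 0.38 · 6.557 - 1.960
z_β = 0.532

Power = Φ(z_β) = Φ(0.532) ≈ 0.703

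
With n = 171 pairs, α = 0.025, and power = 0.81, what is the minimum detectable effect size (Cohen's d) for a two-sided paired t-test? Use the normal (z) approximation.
d ≈ 0.24

Minimum detectable effect (paired t-test, normal approximation):
d = (z_{α/2} + z_β) / √n
d = (2.241 + 0.878) / √171
d = 3.119 / 13.077
d ≈ 0.24

By Cohen's convention (0.2 small / 0.5 medium / 0.8 large): small effect.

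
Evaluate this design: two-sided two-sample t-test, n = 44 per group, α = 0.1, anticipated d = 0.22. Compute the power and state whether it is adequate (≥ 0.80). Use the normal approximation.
Power ≈ 0.27; the study is underpowered (power < 0.80)

Power calculation (two-sample t-test, normal approximation):
z_β = d · √(n/2) - z_{α/2}
z_β = 0.22 · √(44/2) - 1.645
z_β = 0.22 · 4.690 - 1.645
z_β = -0.613

Power = Φ(z_β) = Φ(-0.613) ≈ 0.270

Effect size d = 0.22 is small by Cohen's convention (0.2/0.5/0.8).

Threshold: power ≥ 0.80 is conventionally adequate.
Power ≈ 0.27 → the study is underpowered (power < 0.80).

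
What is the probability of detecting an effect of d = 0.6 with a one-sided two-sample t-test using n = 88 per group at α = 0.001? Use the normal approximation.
Power ≈ 0.81

Power calculation (two-sample t-test, normal approximation):
z_β = d · √(n/2) - z_α
z_β = 0.6 · √(88/2) - 3.090
z_β = 0.6 · 6.633 - 3.090
z_β = 0.890

Power = Φ(z_β) = Φ(0.890) ≈ 0.813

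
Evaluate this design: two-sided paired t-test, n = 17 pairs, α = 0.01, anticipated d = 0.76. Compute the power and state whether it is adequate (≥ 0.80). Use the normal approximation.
Power ≈ 0.71; the study is underpowered (power < 0.80)

Power calculation (paired t-test, normal approximation):
z_β = d · √n - z_{α/2}
z_β = 0.76 · √17 - 2.576
z_β = 0.76 · 4.123 - 2.576
z_β = 0.558

Power = Φ(z_β) = Φ(0.558) ≈ 0.711

Effect size d = 0.76 is medium by Cohen's convention (0.2/0.5/0.8).

Threshold: power ≥ 0.80 is conventionally adequate.
Power ≈ 0.71 → the study is underpowered (power < 0.80).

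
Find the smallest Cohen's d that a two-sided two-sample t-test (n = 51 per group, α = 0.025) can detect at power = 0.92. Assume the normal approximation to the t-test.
d ≈ 0.72

Minimum detectable effect (two-sample t-test, normal approximation):
d = (z_{α/2} + z_β) / √(n/2)
d = (2.241 + 1.405) / √(51/2)
d = 3.646 / 5.050
d ≈ 0.72

By Cohen's convention (0.2 small / 0.5 medium / 0.8 large): medium effect.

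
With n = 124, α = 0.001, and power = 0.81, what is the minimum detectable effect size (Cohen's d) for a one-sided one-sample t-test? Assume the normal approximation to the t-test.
d ≈ 0.36

Minimum detectable effect (one-sample t-test, normal approximation):
d = (z_α + z_β) / √n
d = (3.090 + 0.878) / √124
d = 3.968 / 11.136
d ≈ 0.36

By Cohen's convention (0.2 small / 0.5 medium / 0.8 large): small effect.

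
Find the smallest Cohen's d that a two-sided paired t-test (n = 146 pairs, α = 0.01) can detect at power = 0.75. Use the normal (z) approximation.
d ≈ 0.27

Minimum detectable effect (paired t-test, normal approximation):
d = (z_{α/2} + z_β) / √n
d = (2.576 + 0.674) / √146
d = 3.250 / 12.083
d ≈ 0.27

By Cohen's convention (0.2 small / 0.5 medium / 0.8 large): small effect.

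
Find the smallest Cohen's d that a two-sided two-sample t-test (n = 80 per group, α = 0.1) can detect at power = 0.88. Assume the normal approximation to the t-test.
d ≈ 0.45

Minimum detectable effect (two-sample t-test, normal approximation):
d = (z_{α/2} + z_β) / √(n/2)
d = (1.645 + 1.175) / √(80/2)
d = 2.820 / 6.325
d ≈ 0.45

By Cohen's convention (0.2 small / 0.5 medium / 0.8 large): small effect.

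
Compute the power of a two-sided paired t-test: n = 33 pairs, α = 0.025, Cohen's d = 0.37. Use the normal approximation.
Power ≈ 0.45

Power calculation (paired t-test, normal approximation):
z_β = d · √n - z_{α/2}
z_β = 0.37 · √33 - 2.241
z_β = 0.37 · 5.745 - 2.241
z_β = -0.116

Power = Φ(z_β) = Φ(-0.116) ≈ 0.454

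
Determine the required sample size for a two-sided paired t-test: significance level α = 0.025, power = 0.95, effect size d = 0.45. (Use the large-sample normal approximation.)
n = 75 pairs

Sample size formula (paired t-test, normal approximation):
n = ((z_{α/2} + z_β) / d)²

z_{α/2} = 2.241 (for α = 0.025, two-sided)
z_β = 1.645 (for power = 0.95)
d = 0.45

n = ((2.241 + 1.645) / 0.45)²
n = (8.636)²
n ≈ 74.58
Round up to the next whole number: n = 75 pairs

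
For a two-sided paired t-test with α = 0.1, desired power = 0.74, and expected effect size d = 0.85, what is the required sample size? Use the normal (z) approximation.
n = 8 pairs

Sample size formula (paired t-test, normal approximation):
n = ((z_{α/2} + z_β) / d)²

z_{α/2} = 1.645 (for α = 0.1, two-sided)
z_β = 0.643 (for power = 0.74)
d = 0.85

n = ((1.645 + 0.643) / 0.85)²
n = (2.692)²
n ≈ 7.25
Round up to the next whole number: n = 8 pairs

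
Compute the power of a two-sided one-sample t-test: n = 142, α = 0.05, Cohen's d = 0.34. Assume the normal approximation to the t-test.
Power ≈ 0.98

Power calculation (one-sample t-test, normal approximation):
z_β = d · √n - z_{α/2}
z_β = 0.34 · √142 - 1.960
z_β = 0.34 · 11.916 - 1.960
z_β = 2.092

Power = Φ(z_β) = Φ(2.092) ≈ 0.982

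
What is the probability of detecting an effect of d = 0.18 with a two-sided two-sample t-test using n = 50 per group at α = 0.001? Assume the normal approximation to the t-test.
Power ≈ 0.01

Power calculation (two-sample t-test, normal approximation):
z_β = d · √(n/2) - z_{α/2}
z_β = 0.18 · √(50/2) - 3.291
z_β = 0.18 · 5.000 - 3.291
z_β = -2.391

Power = Φ(z_β) = Φ(-2.391) ≈ 0.008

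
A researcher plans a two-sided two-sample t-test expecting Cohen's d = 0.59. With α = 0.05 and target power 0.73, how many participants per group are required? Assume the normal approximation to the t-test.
n = 39 per group

Sample size formula (two-sample t-test, normal approximation):
n = 2 · ((z_{α/2} + z_β) / d)²

z_{α/2} = 1.960 (for α = 0.05, two-sided)
z_β = 0.613 (for power = 0.73)
d = 0.59

n = 2 · ((1.960 + 0.613) / 0.59)²
n = 2 · (4.361)²
n ≈ 38.04
Round up to the next whole number: n = 39 per group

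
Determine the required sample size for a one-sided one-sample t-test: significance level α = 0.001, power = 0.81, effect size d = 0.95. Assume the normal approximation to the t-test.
n = 18

Sample size formula (one-sample t-test, normal approximation):
n = ((z_α + z_β) / d)²

z_α = 3.090 (for α = 0.001, one-sided)
z_β = 0.878 (for power = 0.81)
d = 0.95

n = ((3.090 + 0.878) / 0.95)²
n = (4.177)²
n ≈ 17.45
Round up to the next whole number: n = 18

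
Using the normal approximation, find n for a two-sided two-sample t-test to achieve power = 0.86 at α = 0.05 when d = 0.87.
n = 25 per group

Sample size formula (two-sample t-test, normal approximation):
n = 2 · ((z_{α/2} + z_β) / d)²

z_{α/2} = 1.960 (for α = 0.05, two-sided)
z_β = 1.080 (for power = 0.86)
d = 0.87

n = 2 · ((1.960 + 1.080) / 0.87)²
n = 2 · (3.494)²
n ≈ 24.42
Round up to the next whole number: n = 25 per group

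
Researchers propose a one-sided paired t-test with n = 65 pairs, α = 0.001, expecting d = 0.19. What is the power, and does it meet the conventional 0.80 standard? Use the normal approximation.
Power ≈ 0.06; the study is underpowered (power < 0.80)

Power calculation (paired t-test, normal approximation):
z_β = d · √n - z_α
z_β = 0.19 · √65 - 3.090
z_β = 0.19 · 8.062 - 3.090
z_β = -1.558

Power = Φ(z_β) = Φ(-1.558) ≈ 0.060

Effect size d = 0.19 is very small by Cohen's convention (0.2/0.5/0.8).

Threshold: power ≥ 0.80 is conventionally adequate.
Power ≈ 0.06 → the study is underpowered (power < 0.80).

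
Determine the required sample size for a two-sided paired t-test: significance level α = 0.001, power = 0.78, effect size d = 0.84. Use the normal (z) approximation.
n = 24 pairs

Sample size formula (paired t-test, normal approximation):
n = ((z_{α/2} + z_β) / d)²

z_{α/2} = 3.291 (for α = 0.001, two-sided)
z_β = 0.772 (for power = 0.78)
d = 0.84

n = ((3.291 + 0.772) / 0.84)²
n = (4.837)²
n ≈ 23.40
Round up to the next whole number: n = 24 pairs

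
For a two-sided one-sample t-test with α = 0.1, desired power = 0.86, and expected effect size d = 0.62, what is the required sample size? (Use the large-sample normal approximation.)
n = 20

Sample size formula (one-sample t-test, normal approximation):
n = ((z_{α/2} + z_β) / d)²

z_{α/2} = 1.645 (for α = 0.1, two-sided)
z_β = 1.080 (for power = 0.86)
d = 0.62

n = ((1.645 + 1.080) / 0.62)²
n = (4.395)²
n ≈ 19.32
Round up to the next whole number: n = 20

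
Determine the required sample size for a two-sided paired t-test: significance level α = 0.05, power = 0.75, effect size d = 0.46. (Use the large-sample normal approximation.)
n = 33 pairs

Sample size formula (paired t-test, normal approximation):
n = ((z_{α/2} + z_β) / d)²

z_{α/2} = 1.960 (for α = 0.05, two-sided)
z_β = 0.674 (for power = 0.75)
d = 0.46

n = ((1.960 + 0.674) / 0.46)²
n = (5.726)²
n ≈ 32.79
Round up to the next whole number: n = 33 pairs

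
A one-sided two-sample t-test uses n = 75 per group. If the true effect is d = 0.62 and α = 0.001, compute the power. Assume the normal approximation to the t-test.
Power ≈ 0.76

Power calculation (two-sample t-test, normal approximation):
z_β = d · √(n/2) - z_α
z_β = 0.62 · √(75/2) - 3.090
z_β = 0.62 · 6.124 - 3.090
z_β = 0.706

Power = Φ(z_β) = Φ(0.706) ≈ 0.760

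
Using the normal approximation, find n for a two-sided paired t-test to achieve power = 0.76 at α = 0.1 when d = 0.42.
n = 32 pairs

Sample size formula (paired t-test, normal approximation):
n = ((z_{α/2} + z_β) / d)²

z_{α/2} = 1.645 (for α = 0.1, two-sided)
z_β = 0.706 (for power = 0.76)
d = 0.42

n = ((1.645 + 0.706) / 0.42)²
n = (5.598)²
n ≈ 31.34
Round up to the next whole number: n = 32 pairs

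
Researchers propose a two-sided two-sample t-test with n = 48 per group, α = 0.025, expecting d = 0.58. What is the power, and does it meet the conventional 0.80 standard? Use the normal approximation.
Power ≈ 0.73; the study is underpowered (power < 0.80)

Power calculation (two-sample t-test, normal approximation):
z_β = d · √(n/2) - z_{α/2}
z_β = 0.58 · √(48/2) - 2.241
z_β = 0.58 · 4.899 - 2.241
z_β = 0.600

Power = Φ(z_β) = Φ(0.600) ≈ 0.726

Effect size d = 0.58 is medium by Cohen's convention (0.2/0.5/0.8).

Threshold: power ≥ 0.80 is conventionally adequate.
Power ≈ 0.73 → the study is underpowered (power < 0.80).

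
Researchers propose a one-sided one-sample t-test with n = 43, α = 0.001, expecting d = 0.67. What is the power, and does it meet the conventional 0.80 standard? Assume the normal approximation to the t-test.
Power ≈ 0.90; the study is adequately powered (power ≥ 0.80)

Power calculation (one-sample t-test, normal approximation):
z_β = d · √n - z_α
z_β = 0.67 · √43 - 3.090
z_β = 0.67 · 6.557 - 3.090
z_β = 1.303

Power = Φ(z_β) = Φ(1.303) ≈ 0.904

Effect size d = 0.67 is medium by Cohen's convention (0.2/0.5/0.8).

Threshold: power ≥ 0.80 is conventionally adequate.
Power ≈ 0.90 → the study is adequately powered (power ≥ 0.80).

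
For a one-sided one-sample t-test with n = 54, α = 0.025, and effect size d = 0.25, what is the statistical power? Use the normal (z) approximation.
Power ≈ 0.45

Power calculation (one-sample t-test, normal approximation):
z_β = d · √n - z_α
z_β = 0.25 · √54 - 1.960
z_β = 0.25 · 7.348 - 1.960
z_β = -0.123

Power = Φ(z_β) = Φ(-0.123) ≈ 0.451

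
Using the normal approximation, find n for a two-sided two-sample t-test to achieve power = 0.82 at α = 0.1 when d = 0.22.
n = 271 per group

Sample size formula (two-sample t-test, normal approximation):
n = 2 · ((z_{α/2} + z_β) / d)²

z_{α/2} = 1.645 (for α = 0.1, two-sided)
z_β = 0.915 (for power = 0.82)
d = 0.22

n = 2 · ((1.645 + 0.915) / 0.22)²
n = 2 · (11.636)²
n ≈ 270.79
Round up to the next whole number: n = 271 per group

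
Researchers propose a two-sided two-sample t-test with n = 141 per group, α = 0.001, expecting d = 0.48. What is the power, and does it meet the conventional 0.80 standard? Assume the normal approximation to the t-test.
Power ≈ 0.77; the study is underpowered (power < 0.80)

Power calculation (two-sample t-test, normal approximation):
z_β = d · √(n/2) - z_{α/2}
z_β = 0.48 · √(141/2) - 3.291
z_β = 0.48 · 8.396 - 3.291
z_β = 0.740

Power = Φ(z_β) = Φ(0.740) ≈ 0.770

Effect size d = 0.48 is small by Cohen's convention (0.2/0.5/0.8).

Threshold: power ≥ 0.80 is conventionally adequate.
Power ≈ 0.77 → the study is underpowered (power < 0.80).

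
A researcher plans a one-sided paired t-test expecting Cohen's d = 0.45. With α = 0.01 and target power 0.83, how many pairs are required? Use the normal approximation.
n = 54 pairs

Sample size formula (paired t-test, normal approximation):
n = ((z_α + z_β) / d)²

z_α = 2.326 (for α = 0.01, one-sided)
z_β = 0.954 (for power = 0.83)
d = 0.45

n = ((2.326 + 0.954) / 0.45)²
n = (7.289)²
n ≈ 53.13
Round up to the next whole number: n = 54 pairs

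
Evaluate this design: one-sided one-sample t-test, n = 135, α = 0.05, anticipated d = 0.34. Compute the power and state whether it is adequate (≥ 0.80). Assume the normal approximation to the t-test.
Power ≈ 0.99; the study is adequately powered (power ≥ 0.80)

Power calculation (one-sample t-test, normal approximation):
z_β = d · √n - z_α
z_β = 0.34 · √135 - 1.645
z_β = 0.34 · 11.619 - 1.645
z_β = 2.306

Power = Φ(z_β) = Φ(2.306) ≈ 0.989

Effect size d = 0.34 is small by Cohen's convention (0.2/0.5/0.8).

Threshold: power ≥ 0.80 is conventionally adequate.
Power ≈ 0.99 → the study is adequately powered (power ≥ 0.80).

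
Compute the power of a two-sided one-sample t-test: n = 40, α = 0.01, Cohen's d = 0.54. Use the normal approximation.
Power ≈ 0.80

Power calculation (one-sample t-test, normal approximation):
z_β = d · √n - z_{α/2}
z_β = 0.54 · √40 - 2.576
z_β = 0.54 · 6.325 - 2.576
z_β = 0.839

Power = Φ(z_β) = Φ(0.839) ≈ 0.799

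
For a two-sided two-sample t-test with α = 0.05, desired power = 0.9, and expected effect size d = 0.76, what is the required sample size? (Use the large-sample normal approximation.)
n = 37 per group

Sample size formula (two-sample t-test, normal approximation):
n = 2 · ((z_{α/2} + z_β) / d)²

z_{α/2} = 1.960 (for α = 0.05, two-sided)
z_β = 1.282 (for power = 0.9)
d = 0.76

n = 2 · ((1.960 + 1.282) / 0.76)²
n = 2 · (4.266)²
n ≈ 36.40
Round up to the next whole number: n = 37 per group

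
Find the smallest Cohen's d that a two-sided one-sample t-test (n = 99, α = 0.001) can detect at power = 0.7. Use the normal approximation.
d ≈ 0.38

Minimum detectable effect (one-sample t-test, normal approximation):
d = (z_{α/2} + z_β) / √n
d = (3.291 + 0.524) / √99
d = 3.815 / 9.950
d ≈ 0.38

By Cohen's convention (0.2 small / 0.5 medium / 0.8 large): small effect.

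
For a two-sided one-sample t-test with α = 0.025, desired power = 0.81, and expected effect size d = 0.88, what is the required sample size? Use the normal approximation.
n = 13

Sample size formula (one-sample t-test, normal approximation):
n = ((z_{α/2} + z_β) / d)²

z_{α/2} = 2.241 (for α = 0.025, two-sided)
z_β = 0.878 (for power = 0.81)
d = 0.88

n = ((2.241 + 0.878) / 0.88)²
n = (3.544)²
n ≈ 12.56
Round up to the next whole number: n = 13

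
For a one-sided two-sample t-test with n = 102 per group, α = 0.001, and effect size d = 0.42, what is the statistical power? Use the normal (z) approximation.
Power ≈ 0.46

Power calculation (two-sample t-test, normal approximation):
z_β = d · √(n/2) - z_α
z_β = 0.42 · √(102/2) - 3.090
z_β = 0.42 · 7.141 - 3.090
z_β = -0.091

Power = Φ(z_β) = Φ(-0.091) ≈ 0.464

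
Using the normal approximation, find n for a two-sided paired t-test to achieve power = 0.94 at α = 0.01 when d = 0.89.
n = 22 pairs

Sample size formula (paired t-test, normal approximation):
n = ((z_{α/2} + z_β) / d)²

z_{α/2} = 2.576 (for α = 0.01, two-sided)
z_β = 1.555 (for power = 0.94)
d = 0.89

n = ((2.576 + 1.555) / 0.89)²
n = (4.642)²
n ≈ 21.55
Round up to the next whole number: n = 22 pairs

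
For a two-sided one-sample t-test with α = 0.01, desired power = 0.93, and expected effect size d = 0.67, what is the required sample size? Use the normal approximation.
n = 37

Sample size formula (one-sample t-test, normal approximation):
n = ((z_{α/2} + z_β) / d)²

z_{α/2} = 2.576 (for α = 0.01, two-sided)
z_β = 1.476 (for power = 0.93)
d = 0.67

n = ((2.576 + 1.476) / 0.67)²
n = (6.048)²
n ≈ 36.58
Round up to the next whole number: n = 37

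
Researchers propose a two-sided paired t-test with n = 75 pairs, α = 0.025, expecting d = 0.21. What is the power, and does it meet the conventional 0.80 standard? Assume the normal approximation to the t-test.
Power ≈ 0.34; the study is underpowered (power < 0.80)

Power calculation (paired t-test, normal approximation):
z_β = d · √n - z_{α/2}
z_β = 0.21 · √75 - 2.241
z_β = 0.21 · 8.660 - 2.241
z_β = -0.423

Power = Φ(z_β) = Φ(-0.423) ≈ 0.336

Effect size d = 0.21 is small by Cohen's convention (0.2/0.5/0.8).

Threshold: power ≥ 0.80 is conventionally adequate.
Power ≈ 0.34 → the study is underpowered (power < 0.80).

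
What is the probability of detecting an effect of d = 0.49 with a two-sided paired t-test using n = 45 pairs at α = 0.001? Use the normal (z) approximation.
Power ≈ 0.50

Power calculation (paired t-test, normal approximation):
z_β = d · √n - z_{α/2}
z_β = 0.49 · √45 - 3.291
z_β = 0.49 · 6.708 - 3.291
z_β = -0.004

Power = Φ(z_β) = Φ(-0.004) ≈ 0.499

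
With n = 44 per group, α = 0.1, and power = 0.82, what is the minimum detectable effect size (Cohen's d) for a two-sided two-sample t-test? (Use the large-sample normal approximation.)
d ≈ 0.55

Minimum detectable effect (two-sample t-test, normal approximation):
d = (z_{α/2} + z_β) / √(n/2)
d = (1.645 + 0.915) / √(44/2)
d = 2.560 / 4.690
d ≈ 0.55

By Cohen's convention (0.2 small / 0.5 medium / 0.8 large): medium effect.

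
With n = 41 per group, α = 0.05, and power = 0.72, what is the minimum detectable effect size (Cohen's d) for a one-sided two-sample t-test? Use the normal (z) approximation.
d ≈ 0.49

Minimum detectable effect (two-sample t-test, normal approximation):
d = (z_α + z_β) / √(n/2)
d = (1.645 + 0.583) / √(41/2)
d = 2.228 / 4.528
d ≈ 0.49

By Cohen's convention (0.2 small / 0.5 medium / 0.8 large): small effect.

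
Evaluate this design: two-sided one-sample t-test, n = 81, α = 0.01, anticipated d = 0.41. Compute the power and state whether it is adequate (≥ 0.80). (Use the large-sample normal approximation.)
Power ≈ 0.87; the study is adequately powered (power ≥ 0.80)

Power calculation (one-sample t-test, normal approximation):
z_β = d · √n - z_{α/2}
z_β = 0.41 · √81 - 2.576
z_β = 0.41 · 9.000 - 2.576
z_β = 1.114

Power = Φ(z_β) = Φ(1.114) ≈ 0.867

Effect size d = 0.41 is small by Cohen's convention (0.2/0.5/0.8).

Threshold: power ≥ 0.80 is conventionally adequate.
Power ≈ 0.87 → the study is adequately powered (power ≥ 0.80).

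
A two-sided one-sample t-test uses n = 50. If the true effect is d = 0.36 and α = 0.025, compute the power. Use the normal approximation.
Power ≈ 0.62

Power calculation (one-sample t-test, normal approximation):
z_β = d · √n - z_{α/2}
z_β = 0.36 · √50 - 2.241
z_β = 0.36 · 7.071 - 2.241
z_β = 0.304

Power = Φ(z_β) = Φ(0.304) ≈ 0.620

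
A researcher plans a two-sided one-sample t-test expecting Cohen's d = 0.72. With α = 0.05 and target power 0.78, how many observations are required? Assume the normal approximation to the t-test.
n = 15

Sample size formula (one-sample t-test, normal approximation):
n = ((z_{α/2} + z_β) / d)²

z_{α/2} = 1.960 (for α = 0.05, two-sided)
z_β = 0.772 (for power = 0.78)
d = 0.72

n = ((1.960 + 0.772) / 0.72)²
n = (3.794)²
n ≈ 14.39
Round up to the next whole number: n = 15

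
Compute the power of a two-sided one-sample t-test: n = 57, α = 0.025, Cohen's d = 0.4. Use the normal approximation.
Power ≈ 0.78

Power calculation (one-sample t-test, normal approximation):
z_β = d · √n - z_{α/2}
z_β = 0.4 · √57 - 2.241
z_β = 0.4 · 7.550 - 2.241
z_β = 0.779

Power = Φ(z_β) = Φ(0.779) ≈ 0.782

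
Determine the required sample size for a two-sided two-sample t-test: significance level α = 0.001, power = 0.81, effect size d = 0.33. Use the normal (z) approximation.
n = 320 per group

Sample size formula (two-sample t-test, normal approximation):
n = 2 · ((z_{α/2} + z_β) / d)²

z_{α/2} = 3.291 (for α = 0.001, two-sided)
z_β = 0.878 (for power = 0.81)
d = 0.33

n = 2 · ((3.291 + 0.878) / 0.33)²
n = 2 · (12.633)²
n ≈ 319.19
Round up to the next whole number: n = 320 per group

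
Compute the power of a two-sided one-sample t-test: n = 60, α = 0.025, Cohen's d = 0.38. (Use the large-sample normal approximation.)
Power ≈ 0.76

Power calculation (one-sample t-test, normal approximation):
z_β = d · √n - z_{α/2}
z_β = 0.38 · √60 - 2.241
z_β = 0.38 · 7.746 - 2.241
z_β = 0.702

Power = Φ(z_β) = Φ(0.702) ≈ 0.759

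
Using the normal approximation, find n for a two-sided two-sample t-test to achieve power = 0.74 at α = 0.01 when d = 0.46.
n = 98 per group

Sample size formula (two-sample t-test, normal approximation):
n = 2 · ((z_{α/2} + z_β) / d)²

z_{α/2} = 2.576 (for α = 0.01, two-sided)
z_β = 0.643 (for power = 0.74)
d = 0.46

n = 2 · ((2.576 + 0.643) / 0.46)²
n = 2 · (6.998)²
n ≈ 97.94
Round up to the next whole number: n = 98 per group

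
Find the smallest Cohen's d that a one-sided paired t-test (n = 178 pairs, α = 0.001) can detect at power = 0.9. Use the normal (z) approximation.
d ≈ 0.33

Minimum detectable effect (paired t-test, normal approximation):
d = (z_α + z_β) / √n
d = (3.090 + 1.282) / √178
d = 4.372 / 13.342
d ≈ 0.33

By Cohen's convention (0.2 small / 0.5 medium / 0.8 large): small effect.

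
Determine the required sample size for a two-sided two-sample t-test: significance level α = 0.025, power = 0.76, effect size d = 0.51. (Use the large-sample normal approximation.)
n = 67 per group

Sample size formula (two-sample t-test, normal approximation):
n = 2 · ((z_{α/2} + z_β) / d)²

z_{α/2} = 2.241 (for α = 0.025, two-sided)
z_β = 0.706 (for power = 0.76)
d = 0.51

n = 2 · ((2.241 + 0.706) / 0.51)²
n = 2 · (5.778)²
n ≈ 66.77
Round up to the next whole number: n = 67 per group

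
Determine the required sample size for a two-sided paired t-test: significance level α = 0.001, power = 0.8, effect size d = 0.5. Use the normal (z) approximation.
n = 69 pairs

Sample size formula (paired t-test, normal approximation):
n = ((z_{α/2} + z_β) / d)²

z_{α/2} = 3.291 (for α = 0.001, two-sided)
z_β = 0.842 (for power = 0.8)
d = 0.5

n = ((3.291 + 0.842) / 0.5)²
n = (8.266)²
n ≈ 68.33
Round up to the next whole number: n = 69 pairs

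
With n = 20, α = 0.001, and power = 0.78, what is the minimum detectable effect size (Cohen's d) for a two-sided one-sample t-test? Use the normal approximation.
d ≈ 0.91

Minimum detectable effect (one-sample t-test, normal approximation):
d = (z_{α/2} + z_β) / √n
d = (3.291 + 0.772) / √20
d = 4.063 / 4.472
d ≈ 0.91

By Cohen's convention (0.2 small / 0.5 medium / 0.8 large): large effect.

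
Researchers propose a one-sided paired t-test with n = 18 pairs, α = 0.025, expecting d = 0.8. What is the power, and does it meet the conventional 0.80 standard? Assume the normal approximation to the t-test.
Power ≈ 0.92; the study is adequately powered (power ≥ 0.80)

Power calculation (paired t-test, normal approximation):
z_β = d · √n - z_α
z_β = 0.8 · √18 - 1.960
z_β = 0.8 · 4.243 - 1.960
z_β = 1.434

Power = Φ(z_β) = Φ(1.434) ≈ 0.924

Effect size d = 0.8 is large by Cohen's convention (0.2/0.5/0.8).

Threshold: power ≥ 0.80 is conventionally adequate.
Power ≈ 0.92 → the study is adequately powered (power ≥ 0.80).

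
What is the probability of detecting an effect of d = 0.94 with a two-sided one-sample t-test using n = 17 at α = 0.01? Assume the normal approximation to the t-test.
Power ≈ 0.90

Power calculation (one-sample t-test, normal approximation):
z_β = d · √n - z_{α/2}
z_β = 0.94 · √17 - 2.576
z_β = 0.94 · 4.123 - 2.576
z_β = 1.300

Power = Φ(z_β) = Φ(1.300) ≈ 0.903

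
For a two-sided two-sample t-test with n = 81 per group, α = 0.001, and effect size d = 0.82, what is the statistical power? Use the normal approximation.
Power ≈ 0.97

Power calculation (two-sample t-test, normal approximation):
z_β = d · √(n/2) - z_{α/2}
z_β = 0.82 · √(81/2) - 3.291
z_β = 0.82 · 6.364 - 3.291
z_β = 1.928

Power = Φ(z_β) = Φ(1.928) ≈ 0.973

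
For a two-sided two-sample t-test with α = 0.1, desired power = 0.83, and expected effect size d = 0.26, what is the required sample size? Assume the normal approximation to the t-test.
n = 200 per group

Sample size formula (two-sample t-test, normal approximation):
n = 2 · ((z_{α/2} + z_β) / d)²

z_{α/2} = 1.645 (for α = 0.1, two-sided)
z_β = 0.954 (for power = 0.83)
d = 0.26

n = 2 · ((1.645 + 0.954) / 0.26)²
n = 2 · (9.996)²
n ≈ 199.84
Round up to the next whole number: n = 200 per group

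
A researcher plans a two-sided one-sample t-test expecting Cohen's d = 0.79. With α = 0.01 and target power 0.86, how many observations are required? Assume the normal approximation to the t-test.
n = 22

Sample size formula (one-sample t-test, normal approximation):
n = ((z_{α/2} + z_β) / d)²

z_{α/2} = 2.576 (for α = 0.01, two-sided)
z_β = 1.080 (for power = 0.86)
d = 0.79

n = ((2.576 + 1.080) / 0.79)²
n = (4.628)²
n ≈ 21.42
Round up to the next whole number: n = 22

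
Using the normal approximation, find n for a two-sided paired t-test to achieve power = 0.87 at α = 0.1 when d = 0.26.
n = 114 pairs

Sample size formula (paired t-test, normal approximation):
n = ((z_{α/2} + z_β) / d)²

z_{α/2} = 1.645 (for α = 0.1, two-sided)
z_β = 1.126 (for power = 0.87)
d = 0.26

n = ((1.645 + 1.126) / 0.26)²
n = (10.658)²
n ≈ 113.59
Round up to the next whole number: n = 114 pairs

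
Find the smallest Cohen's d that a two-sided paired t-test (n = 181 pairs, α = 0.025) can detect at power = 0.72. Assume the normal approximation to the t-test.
d ≈ 0.21

Minimum detectable effect (paired t-test, normal approximation):
d = (z_{α/2} + z_β) / √n
d = (2.241 + 0.583) / √181
d = 2.824 / 13.454
d ≈ 0.21

By Cohen's convention (0.2 small / 0.5 medium / 0.8 large): small effect.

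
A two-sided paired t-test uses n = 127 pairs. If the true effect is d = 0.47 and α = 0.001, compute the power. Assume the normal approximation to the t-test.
Power ≈ 0.98

Power calculation (paired t-test, normal approximation):
z_β = d · √n - z_{α/2}
z_β = 0.47 · √127 - 3.291
z_β = 0.47 · 11.269 - 3.291
z_β = 2.006

Power = Φ(z_β) = Φ(2.006) ≈ 0.978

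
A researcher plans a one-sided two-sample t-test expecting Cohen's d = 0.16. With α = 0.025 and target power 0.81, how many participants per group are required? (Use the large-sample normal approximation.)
n = 630 per group

Sample size formula (two-sample t-test, normal approximation):
n = 2 · ((z_α + z_β) / d)²

z_α = 1.960 (for α = 0.025, one-sided)
z_β = 0.878 (for power = 0.81)
d = 0.16

n = 2 · ((1.960 + 0.878) / 0.16)²
n = 2 · (17.738)²
n ≈ 629.27
Round up to the next whole number: n = 630 per group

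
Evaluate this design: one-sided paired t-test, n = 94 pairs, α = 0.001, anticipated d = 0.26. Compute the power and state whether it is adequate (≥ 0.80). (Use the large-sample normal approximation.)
Power ≈ 0.28; the study is underpowered (power < 0.80)

Power calculation (paired t-test, normal approximation):
z_β = d · √n - z_α
z_β = 0.26 · √94 - 3.090
z_β = 0.26 · 9.695 - 3.090
z_β = -0.569

Power = Φ(z_β) = Φ(-0.569) ≈ 0.285

Effect size d = 0.26 is small by Cohen's convention (0.2/0.5/0.8).

Threshold: power ≥ 0.80 is conventionally adequate.
Power ≈ 0.28 → the study is underpowered (power < 0.80).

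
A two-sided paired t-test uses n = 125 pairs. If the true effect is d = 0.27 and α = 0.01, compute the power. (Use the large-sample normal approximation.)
Power ≈ 0.67

Power calculation (paired t-test, normal approximation):
z_β = d · √n - z_{α/2}
z_β = 0.27 · √125 - 2.576
z_β = 0.27 · 11.180 - 2.576
z_β = 0.443

Power = Φ(z_β) = Φ(0.443) ≈ 0.671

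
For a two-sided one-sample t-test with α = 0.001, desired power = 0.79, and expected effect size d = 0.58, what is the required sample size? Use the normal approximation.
n = 50

Sample size formula (one-sample t-test, normal approximation):
n = ((z_{α/2} + z_β) / d)²

z_{α/2} = 3.291 (for α = 0.001, two-sided)
z_β = 0.806 (for power = 0.79)
d = 0.58

n = ((3.291 + 0.806) / 0.58)²
n = (7.064)²
n ≈ 49.90
Round up to the next whole number: n = 50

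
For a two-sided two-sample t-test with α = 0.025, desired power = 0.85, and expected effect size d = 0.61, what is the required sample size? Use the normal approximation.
n = 58 per group

Sample size formula (two-sample t-test, normal approximation):
n = 2 · ((z_{α/2} + z_β) / d)²

z_{α/2} = 2.241 (for α = 0.025, two-sided)
z_β = 1.036 (for power = 0.85)
d = 0.61

n = 2 · ((2.241 + 1.036) / 0.61)²
n = 2 · (5.372)²
n ≈ 57.72
Round up to the next whole number: n = 58 per group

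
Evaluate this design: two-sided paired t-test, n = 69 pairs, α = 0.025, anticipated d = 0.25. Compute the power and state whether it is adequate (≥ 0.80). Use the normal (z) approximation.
Power ≈ 0.43; the study is underpowered (power < 0.80)

Power calculation (paired t-test, normal approximation):
z_β = d · √n - z_{α/2}
z_β = 0.25 · √69 - 2.241
z_β = 0.25 · 8.307 - 2.241
z_β = -0.165

Power = Φ(z_β) = Φ(-0.165) ≈ 0.435

Effect size d = 0.25 is small by Cohen's convention (0.2/0.5/0.8).

Threshold: power ≥ 0.80 is conventionally adequate.
Power ≈ 0.43 → the study is underpowered (power < 0.80).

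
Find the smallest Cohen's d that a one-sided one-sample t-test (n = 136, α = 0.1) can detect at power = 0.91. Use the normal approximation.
d ≈ 0.22

Minimum detectable effect (one-sample t-test, normal approximation):
d = (z_α + z_β) / √n
d = (1.282 + 1.341) / √136
d = 2.622 / 11.662
d ≈ 0.22

By Cohen's convention (0.2 small / 0.5 medium / 0.8 large): small effect.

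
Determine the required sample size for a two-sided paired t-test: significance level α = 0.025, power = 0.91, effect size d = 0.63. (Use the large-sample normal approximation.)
n = 33 pairs

Sample size formula (paired t-test, normal approximation):
n = ((z_{α/2} + z_β) / d)²

z_{α/2} = 2.241 (for α = 0.025, two-sided)
z_β = 1.341 (for power = 0.91)
d = 0.63

n = ((2.241 + 1.341) / 0.63)²
n = (5.686)²
n ≈ 32.33
Round up to the next whole number: n = 33 pairs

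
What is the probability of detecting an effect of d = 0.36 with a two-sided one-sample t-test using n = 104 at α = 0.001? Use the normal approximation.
Power ≈ 0.65

Power calculation (one-sample t-test, normal approximation):
z_β = d · √n - z_{α/2}
z_β = 0.36 · √104 - 3.291
z_β = 0.36 · 10.198 - 3.291
z_β = 0.381

Power = Φ(z_β) = Φ(0.381) ≈ 0.648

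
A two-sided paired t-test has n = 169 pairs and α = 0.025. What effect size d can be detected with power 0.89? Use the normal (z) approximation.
d ≈ 0.27

Minimum detectable effect (paired t-test, normal approximation):
d = (z_{α/2} + z_β) / √n
d = (2.241 + 1.227) / √169
d = 3.468 / 13.000
d ≈ 0.27

By Cohen's convention (0.2 small / 0.5 medium / 0.8 large): small effect.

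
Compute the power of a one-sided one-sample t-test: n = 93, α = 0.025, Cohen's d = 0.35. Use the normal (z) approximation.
Power ≈ 0.92

Power calculation (one-sample t-test, normal approximation):
z_β = d · √n - z_α
z_β = 0.35 · √93 - 1.960
z_β = 0.35 · 9.644 - 1.960
z_β = 1.415

Power = Φ(z_β) = Φ(1.415) ≈ 0.922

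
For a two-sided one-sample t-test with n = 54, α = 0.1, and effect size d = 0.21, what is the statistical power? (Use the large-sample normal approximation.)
Power ≈ 0.46

Power calculation (one-sample t-test, normal approximation):
z_β = d · √n - z_{α/2}
z_β = 0.21 · √54 - 1.645
z_β = 0.21 · 7.348 - 1.645
z_β = -0.102

Power = Φ(z_β) = Φ(-0.102) ≈ 0.460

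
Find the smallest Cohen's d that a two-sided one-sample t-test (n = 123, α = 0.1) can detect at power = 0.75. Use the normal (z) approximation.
d ≈ 0.21

Minimum detectable effect (one-sample t-test, normal approximation):
d = (z_{α/2} + z_β) / √n
d = (1.645 + 0.674) / √123
d = 2.319 / 11.091
d ≈ 0.21

By Cohen's convention (0.2 small / 0.5 medium / 0.8 large): small effect.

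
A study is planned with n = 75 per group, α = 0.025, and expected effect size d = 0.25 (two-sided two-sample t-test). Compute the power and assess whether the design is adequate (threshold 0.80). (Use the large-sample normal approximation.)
Power ≈ 0.24; the study is underpowered (power < 0.80)

Power calculation (two-sample t-test, normal approximation):
z_β = d · √(n/2) - z_{α/2}
z_β = 0.25 · √(75/2) - 2.241
z_β = 0.25 · 6.124 - 2.241
z_β = -0.710

Power = Φ(z_β) = Φ(-0.710) ≈ 0.239

Effect size d = 0.25 is small by Cohen's convention (0.2/0.5/0.8).

Threshold: power ≥ 0.80 is conventionally adequate.
Power ≈ 0.24 → the study is underpowered (power < 0.80).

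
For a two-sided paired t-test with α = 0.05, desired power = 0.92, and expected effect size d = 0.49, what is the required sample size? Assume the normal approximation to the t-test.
n = 48 pairs

Sample size formula (paired t-test, normal approximation):
n = ((z_{α/2} + z_β) / d)²

z_{α/2} = 1.960 (for α = 0.05, two-sided)
z_β = 1.405 (for power = 0.92)
d = 0.49

n = ((1.960 + 1.405) / 0.49)²
n = (6.867)²
n ≈ 47.16
Round up to the next whole number: n = 48 pairs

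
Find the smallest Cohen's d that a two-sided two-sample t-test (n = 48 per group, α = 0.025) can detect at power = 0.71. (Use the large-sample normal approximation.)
d ≈ 0.57

Minimum detectable effect (two-sample t-test, normal approximation):
d = (z_{α/2} + z_β) / √(n/2)
d = (2.241 + 0.553) / √(48/2)
d = 2.795 / 4.899
d ≈ 0.57

By Cohen's convention (0.2 small / 0.5 medium / 0.8 large): medium effect.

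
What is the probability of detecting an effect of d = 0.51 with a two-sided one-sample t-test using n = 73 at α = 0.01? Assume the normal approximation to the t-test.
Power ≈ 0.96

Power calculation (one-sample t-test, normal approximation):
z_β = d · √n - z_{α/2}
z_β = 0.51 · √73 - 2.576
z_β = 0.51 · 8.544 - 2.576
z_β = 1.782

Power = Φ(z_β) = Φ(1.782) ≈ 0.963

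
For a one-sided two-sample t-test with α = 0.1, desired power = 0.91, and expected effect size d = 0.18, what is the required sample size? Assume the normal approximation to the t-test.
n = 425 per group

Sample size formula (two-sample t-test, normal approximation):
n = 2 · ((z_α + z_β) / d)²

z_α = 1.282 (for α = 0.1, one-sided)
z_β = 1.341 (for power = 0.91)
d = 0.18

n = 2 · ((1.282 + 1.341) / 0.18)²
n = 2 · (14.572)²
n ≈ 424.69
Round up to the next whole number: n = 425 per group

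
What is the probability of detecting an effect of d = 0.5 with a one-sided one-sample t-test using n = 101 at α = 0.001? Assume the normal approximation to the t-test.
Power ≈ 0.97

Power calculation (one-sample t-test, normal approximation):
z_β = d · √n - z_α
z_β = 0.5 · √101 - 3.090
z_β = 0.5 · 10.050 - 3.090
z_β = 1.935

Power = Φ(z_β) = Φ(1.935) ≈ 0.973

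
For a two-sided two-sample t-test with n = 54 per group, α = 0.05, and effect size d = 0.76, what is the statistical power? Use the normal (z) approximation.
Power ≈ 0.98

Power calculation (two-sample t-test, normal approximation):
z_β = d · √(n/2) - z_{α/2}
z_β = 0.76 · √(54/2) - 1.960
z_β = 0.76 · 5.196 - 1.960
z_β = 1.989

Power = Φ(z_β) = Φ(1.989) ≈ 0.977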